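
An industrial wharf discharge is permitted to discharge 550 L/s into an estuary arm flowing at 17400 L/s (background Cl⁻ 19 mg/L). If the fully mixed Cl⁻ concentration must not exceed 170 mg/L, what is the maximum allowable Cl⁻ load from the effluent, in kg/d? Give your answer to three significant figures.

235000 kg/d

Mass balance at the limit: 17400·19.00 + 550.0·Cₑ = 17950·170 → Cₑ = 4947 mg/L.
550.0 L/s = 0.5500 m³/s. Load = 0.5500 m³/s × 4947 g/m³ × 86 400 s/d = 235100 kg/d.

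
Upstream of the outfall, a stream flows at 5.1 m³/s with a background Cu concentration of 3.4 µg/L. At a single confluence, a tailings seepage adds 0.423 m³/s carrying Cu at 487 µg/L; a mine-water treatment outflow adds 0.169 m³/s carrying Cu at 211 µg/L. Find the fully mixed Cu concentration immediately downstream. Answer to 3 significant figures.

45.5 µg/L

Mixed concentration C = ΣQC/ΣQ = (5.100·3.400 + 0.4230·487.0 + 0.1690·211.0) / 5.692 = 259.0/5.692 = 45.50 µg/L.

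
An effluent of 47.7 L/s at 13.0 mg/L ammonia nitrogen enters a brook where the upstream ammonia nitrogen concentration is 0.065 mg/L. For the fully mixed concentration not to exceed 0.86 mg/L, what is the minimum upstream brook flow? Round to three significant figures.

728 L/s

Set C_mix = 0.86: (Q·0.06500 + 47.70·13.00) / (Q + 47.70) = 0.86
→ Q = 47.70·(13.00 − 0.86)/(0.86 − 0.06500) = 728.4 L/s.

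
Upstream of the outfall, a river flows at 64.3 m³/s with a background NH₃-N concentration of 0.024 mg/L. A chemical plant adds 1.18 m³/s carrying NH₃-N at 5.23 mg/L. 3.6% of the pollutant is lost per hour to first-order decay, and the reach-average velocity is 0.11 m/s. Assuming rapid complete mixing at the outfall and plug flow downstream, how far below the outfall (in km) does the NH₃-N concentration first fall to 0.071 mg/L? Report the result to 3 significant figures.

After mixing, C = (64.30·0.02400 + 1.180·5.230) / 65.48 = 7.715/65.48 = 0.1178 mg/L.
3.6%/h lost → k = −ln(1 − 0.036) = 0.03666 h⁻¹.
Set 0.1178·exp(−k·t) = 0.071 → t = ln(0.1178/0.071)/k = 49730 s = 13.81 h.
Distance = v·t = 0.11·49730 = 5470 m = 5.470 km.

5.47 km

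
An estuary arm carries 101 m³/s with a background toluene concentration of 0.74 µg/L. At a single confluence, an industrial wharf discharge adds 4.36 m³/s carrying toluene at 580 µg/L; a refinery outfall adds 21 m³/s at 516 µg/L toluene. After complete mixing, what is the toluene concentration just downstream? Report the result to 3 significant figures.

Flow-weighted average: C = (101.0·0.7400 + 4.360·580.0 + 21.00·516.0) / 126.4 = 13440/126.4 = 106.4 µg/L.

106 µg/L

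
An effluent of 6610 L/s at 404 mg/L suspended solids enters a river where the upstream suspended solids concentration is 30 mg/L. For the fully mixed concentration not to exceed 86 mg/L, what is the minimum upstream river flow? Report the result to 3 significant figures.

Set C_mix = 86: (Q·30.00 + 6610·404.0) / (Q + 6610) = 86
→ Q = 6610·(404.0 − 86)/(86 − 30.00) = 37540 L/s.

37500 L/s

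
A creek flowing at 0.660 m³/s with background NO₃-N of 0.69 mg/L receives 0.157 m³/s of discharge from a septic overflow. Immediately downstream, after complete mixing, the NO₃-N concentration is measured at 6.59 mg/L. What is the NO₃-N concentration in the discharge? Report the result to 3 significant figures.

Mass balance: 0.6600·0.6900 + 0.1570·Cₑ = 0.8170·6.590
→ Cₑ = (0.8170·6.590 − 0.6600·0.6900) / 0.1570 = 31.39 mg/L.

31.4 mg/L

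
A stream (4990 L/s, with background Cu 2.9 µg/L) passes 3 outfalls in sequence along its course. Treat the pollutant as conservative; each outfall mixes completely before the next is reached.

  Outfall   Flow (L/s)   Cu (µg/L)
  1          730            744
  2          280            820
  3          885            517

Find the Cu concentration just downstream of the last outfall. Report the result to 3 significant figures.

Below outfall 1: Q → 5720 L/s, C = (4990·2.900 + 730.0·744.0)/5720 = 97.48 µg/L.
Below outfall 2: Q → 6000 L/s, C = (5720·97.48 + 280.0·820.0)/6000 = 131.2 µg/L.
Below outfall 3: Q → 6885 L/s, C = (6000·131.2 + 885.0·517.0)/6885 = 180.8 µg/L.

181 µg/L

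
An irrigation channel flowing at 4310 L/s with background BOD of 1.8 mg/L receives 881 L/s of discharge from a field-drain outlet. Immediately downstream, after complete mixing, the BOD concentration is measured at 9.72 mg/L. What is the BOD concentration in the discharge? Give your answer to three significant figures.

48.5 mg/L

Mass balance: 4310·1.800 + 881.0·Cₑ = 5191·9.720
→ Cₑ = (5191·9.720 − 4310·1.800) / 881.0 = 48.47 mg/L.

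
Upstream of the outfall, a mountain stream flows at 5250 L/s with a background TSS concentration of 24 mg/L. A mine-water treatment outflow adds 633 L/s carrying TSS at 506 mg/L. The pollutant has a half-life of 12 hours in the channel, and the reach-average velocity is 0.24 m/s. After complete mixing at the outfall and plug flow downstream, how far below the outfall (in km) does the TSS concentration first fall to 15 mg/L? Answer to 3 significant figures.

Conservation of mass: C = (5250·24.00 + 633.0·506.0) / 5883 = 446300/5883 = 75.86 mg/L.
Half-life 12 h → k = ln 2 / 12 = 0.05776 h⁻¹ = 1.386 d⁻¹.
Set 75.86·exp(−k·t) = 15 → t = ln(75.86/15)/k = 101000 s = 28.06 h.
Distance = v·t = 0.24·101000 = 24240 m = 24.24 km.

24.2 km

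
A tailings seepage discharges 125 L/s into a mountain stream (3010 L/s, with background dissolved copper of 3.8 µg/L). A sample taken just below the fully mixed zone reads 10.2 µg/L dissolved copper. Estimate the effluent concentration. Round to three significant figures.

Mass balance: 3010·3.800 + 125.0·Cₑ = 3135·10.20
→ Cₑ = (3135·10.20 − 3010·3.800) / 125.0 = 164.3 µg/L.

164 µg/L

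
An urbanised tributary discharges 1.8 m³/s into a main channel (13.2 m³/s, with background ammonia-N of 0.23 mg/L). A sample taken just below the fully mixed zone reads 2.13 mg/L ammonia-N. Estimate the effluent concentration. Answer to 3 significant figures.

Mass balance: 13.20·0.2300 + 1.800·Cₑ = 15.00·2.130
→ Cₑ = (15.00·2.130 − 13.20·0.2300) / 1.800 = 16.06 mg/L.

16.1 mg/L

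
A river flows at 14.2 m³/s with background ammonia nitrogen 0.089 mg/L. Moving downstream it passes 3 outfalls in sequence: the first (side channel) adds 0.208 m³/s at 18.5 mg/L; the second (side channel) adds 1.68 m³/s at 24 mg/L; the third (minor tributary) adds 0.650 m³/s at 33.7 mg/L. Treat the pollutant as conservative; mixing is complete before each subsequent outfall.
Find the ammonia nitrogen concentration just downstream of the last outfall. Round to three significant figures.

4.02 mg/L

Outfall 1: combined Q = 14.41 m³/s; C = (14.20·0.08900 + 0.2080·18.50)/14.41 = 0.3548 mg/L.
Outfall 2: combined Q = 16.09 m³/s; C = (14.41·0.3548 + 1.680·24.00)/16.09 = 2.824 mg/L.
Outfall 3: combined Q = 16.74 m³/s; C = (16.09·2.824 + 0.6500·33.70)/16.74 = 4.023 mg/L.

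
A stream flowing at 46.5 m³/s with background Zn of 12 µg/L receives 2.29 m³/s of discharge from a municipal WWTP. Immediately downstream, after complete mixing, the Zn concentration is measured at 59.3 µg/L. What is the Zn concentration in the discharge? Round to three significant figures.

Mass balance: 46.50·12.00 + 2.290·Cₑ = 48.79·59.30
→ Cₑ = (48.79·59.30 − 46.50·12.00) / 2.290 = 1020 µg/L.

1020 µg/L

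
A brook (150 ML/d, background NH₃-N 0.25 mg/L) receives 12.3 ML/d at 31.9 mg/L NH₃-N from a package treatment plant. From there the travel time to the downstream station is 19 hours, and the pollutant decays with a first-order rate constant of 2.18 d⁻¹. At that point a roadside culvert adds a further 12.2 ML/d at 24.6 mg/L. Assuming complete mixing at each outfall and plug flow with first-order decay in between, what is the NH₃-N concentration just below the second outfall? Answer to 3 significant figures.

Mixed concentration C = ΣQC/ΣQ = (150.0·0.2500 + 12.30·31.90) / 162.3 = 429.9/162.3 = 2.649 mg/L; combined flow 162.3 ML/d.
Decay over the reach: 2.649·exp(−kt) = 2.649·0.1780 = 0.4715 mg/L.
Second outfall: C = (162.3·0.4715 + 12.20·24.60)/174.5 = 2.158 mg/L.

2.16 mg/L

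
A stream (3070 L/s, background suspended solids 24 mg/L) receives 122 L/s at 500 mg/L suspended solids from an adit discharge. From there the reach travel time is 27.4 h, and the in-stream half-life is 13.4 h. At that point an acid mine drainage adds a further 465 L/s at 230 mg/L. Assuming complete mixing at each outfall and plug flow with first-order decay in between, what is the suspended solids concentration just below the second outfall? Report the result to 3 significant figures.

38.2 mg/L

Mixed concentration C = ΣQC/ΣQ = (3070·24.00 + 122.0·500.0) / 3192 = 134700/3192 = 42.19 mg/L; combined flow 3192 L/s.
Half-life 13.4 h → k = ln 2 / 13.4 = 0.05173 h⁻¹ = 1.241 d⁻¹.
Applying C = C₀e^(−kt): 42.19 × 0.2424 = 10.23 mg/L.
Second outfall: C = (3192·10.23 + 465.0·230.0)/3657 = 38.17 mg/L.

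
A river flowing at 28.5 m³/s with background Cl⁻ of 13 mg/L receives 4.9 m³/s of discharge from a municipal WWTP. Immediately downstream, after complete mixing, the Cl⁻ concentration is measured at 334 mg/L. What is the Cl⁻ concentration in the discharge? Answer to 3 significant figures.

Mass balance: 28.50·13.00 + 4.900·Cₑ = 33.40·334.0
→ Cₑ = (33.40·334.0 − 28.50·13.00) / 4.900 = 2201 mg/L.

2200 mg/L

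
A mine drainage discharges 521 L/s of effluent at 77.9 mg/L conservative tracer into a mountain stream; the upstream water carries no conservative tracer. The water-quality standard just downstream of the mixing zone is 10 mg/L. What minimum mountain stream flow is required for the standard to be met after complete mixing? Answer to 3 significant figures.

Set C_mix = 10: (Q·0 + 521.0·77.90) / (Q + 521.0) = 10
→ Q = 521.0·(77.90 − 10)/(10 − 0) = 3538 L/s.

3540 L/s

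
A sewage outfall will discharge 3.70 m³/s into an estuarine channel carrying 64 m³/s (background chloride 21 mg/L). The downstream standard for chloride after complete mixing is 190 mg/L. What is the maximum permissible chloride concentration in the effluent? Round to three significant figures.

At the limit, (Qr·Cr + Qe·Cₑ)/(Qr + Qe) = 190:
Cₑ = (67.70·190 − 64.00·21.00) / 3.700 = 3113 mg/L.

3110 mg/L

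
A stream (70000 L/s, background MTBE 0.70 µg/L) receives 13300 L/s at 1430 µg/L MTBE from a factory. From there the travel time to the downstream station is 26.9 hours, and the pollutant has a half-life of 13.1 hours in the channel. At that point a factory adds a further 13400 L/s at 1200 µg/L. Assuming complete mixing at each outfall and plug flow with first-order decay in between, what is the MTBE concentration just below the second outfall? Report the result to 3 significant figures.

214 µg/L

Flow-weighted average: C = (70000·0.7000 + 13300·1430) / 83300 = 19070000/83300 = 228.9 µg/L; combined flow 83300 L/s.
Half-life 13.1 h → k = ln 2 / 13.1 = 0.05291 h⁻¹ = 1.270 d⁻¹.
First-order decay: C = 228.9·exp(−k·t) = 228.9·0.2409 = 55.15 µg/L.
Second outfall: C = (83300·55.15 + 13400·1200)/96700 = 213.8 µg/L.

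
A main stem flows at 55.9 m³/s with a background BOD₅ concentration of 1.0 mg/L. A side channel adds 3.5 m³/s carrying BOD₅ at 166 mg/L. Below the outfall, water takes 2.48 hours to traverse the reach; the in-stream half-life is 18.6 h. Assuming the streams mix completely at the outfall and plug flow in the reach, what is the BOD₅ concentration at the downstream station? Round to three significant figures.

After mixing, C = (55.90·1.000 + 3.500·166.0) / 59.40 = 636.9/59.40 = 10.72 mg/L.
Half-life 18.6 h → k = ln 2 / 18.6 = 0.03727 h⁻¹ = 0.8944 d⁻¹.
Applying C = C₀e^(−kt): 10.72 × 0.9117 = 9.776 mg/L.

9.78 mg/L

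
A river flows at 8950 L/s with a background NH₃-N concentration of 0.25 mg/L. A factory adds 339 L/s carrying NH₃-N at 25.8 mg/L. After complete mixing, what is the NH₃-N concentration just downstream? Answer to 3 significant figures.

1.18 mg/L

After mixing, C = (8950·0.2500 + 339.0·25.80) / 9289 = 10980/9289 = 1.182 mg/L.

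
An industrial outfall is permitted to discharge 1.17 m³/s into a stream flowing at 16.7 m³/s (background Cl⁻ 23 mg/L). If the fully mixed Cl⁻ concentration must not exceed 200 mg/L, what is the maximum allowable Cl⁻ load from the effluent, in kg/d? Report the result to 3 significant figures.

Mass balance at the limit: 16.70·23.00 + 1.170·Cₑ = 17.87·200 → Cₑ = 2726 mg/L.
Load = 1.170 m³/s × 2726 g/m³ × 86 400 s/d = 275600 kg/d.

276000 kg/d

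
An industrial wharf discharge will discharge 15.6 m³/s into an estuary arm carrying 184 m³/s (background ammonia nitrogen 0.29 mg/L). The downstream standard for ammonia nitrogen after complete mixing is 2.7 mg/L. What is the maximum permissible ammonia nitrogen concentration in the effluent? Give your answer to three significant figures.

31.1 mg/L

At the limit, (Qr·Cr + Qe·Cₑ)/(Qr + Qe) = 2.7:
Cₑ = (199.6·2.7 − 184.0·0.2900) / 15.60 = 31.13 mg/L.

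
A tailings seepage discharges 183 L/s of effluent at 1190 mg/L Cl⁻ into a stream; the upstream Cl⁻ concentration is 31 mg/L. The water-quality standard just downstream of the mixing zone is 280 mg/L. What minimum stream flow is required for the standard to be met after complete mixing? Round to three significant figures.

Set C_mix = 280: (Q·31.00 + 183.0·1190) / (Q + 183.0) = 280
→ Q = 183.0·(1190 − 280)/(280 − 31.00) = 668.8 L/s.

669 L/s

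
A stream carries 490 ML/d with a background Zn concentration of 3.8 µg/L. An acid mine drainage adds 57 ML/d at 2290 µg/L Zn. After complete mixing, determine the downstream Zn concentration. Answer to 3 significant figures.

242 µg/L

Mass balance: C = (490.0·3.800 + 57.00·2290) / 547.0 = 132400/547.0 = 242.0 µg/L.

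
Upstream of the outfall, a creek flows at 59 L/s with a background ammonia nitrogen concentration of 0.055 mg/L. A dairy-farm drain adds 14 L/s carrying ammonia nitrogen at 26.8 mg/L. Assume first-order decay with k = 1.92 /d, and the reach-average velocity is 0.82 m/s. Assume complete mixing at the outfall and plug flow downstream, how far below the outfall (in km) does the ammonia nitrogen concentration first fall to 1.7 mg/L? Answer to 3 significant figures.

41.1 km

Mixed concentration C = ΣQC/ΣQ = (59.00·0.05500 + 14.00·26.80) / 73.00 = 378.4/73.00 = 5.184 mg/L.
Set 5.184·exp(−k·t) = 1.7 → t = ln(5.184/1.7)/k = 50170 s = 13.94 h.
Distance = v·t = 0.82·50170 = 41140 m = 41.14 km.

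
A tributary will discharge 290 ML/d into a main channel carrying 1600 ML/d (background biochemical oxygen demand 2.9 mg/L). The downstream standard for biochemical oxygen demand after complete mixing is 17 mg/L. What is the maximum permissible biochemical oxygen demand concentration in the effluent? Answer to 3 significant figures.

94.8 mg/L

At the limit, (Qr·Cr + Qe·Cₑ)/(Qr + Qe) = 17:
Cₑ = (1890·17 − 1600·2.900) / 290.0 = 94.79 mg/L.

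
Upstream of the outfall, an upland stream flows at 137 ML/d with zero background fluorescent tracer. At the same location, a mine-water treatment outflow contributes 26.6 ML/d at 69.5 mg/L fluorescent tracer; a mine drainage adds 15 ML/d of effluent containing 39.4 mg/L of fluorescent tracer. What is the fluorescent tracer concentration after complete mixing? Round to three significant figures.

Mixed concentration C = ΣQC/ΣQ = (137.0·0 + 26.60·69.50 + 15.00·39.40) / 178.6 = 2440/178.6 = 13.66 mg/L.

13.7 mg/L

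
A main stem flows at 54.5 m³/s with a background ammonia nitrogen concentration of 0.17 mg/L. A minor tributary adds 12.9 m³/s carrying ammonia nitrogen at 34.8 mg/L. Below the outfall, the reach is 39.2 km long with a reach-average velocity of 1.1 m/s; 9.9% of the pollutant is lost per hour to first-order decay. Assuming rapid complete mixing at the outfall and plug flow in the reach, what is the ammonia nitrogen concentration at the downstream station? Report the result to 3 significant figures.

Conservation of mass: C = (54.50·0.1700 + 12.90·34.80) / 67.40 = 458.2/67.40 = 6.798 mg/L.
Travel time t = 39.2·1000 / 1.1 = 35640 s = 9.899 h.
9.9%/h lost → k = −ln(1 − 0.099) = 0.1043 h⁻¹.
Applying C = C₀e^(−kt): 6.798 × 0.3563 = 2.422 mg/L.

2.42 mg/L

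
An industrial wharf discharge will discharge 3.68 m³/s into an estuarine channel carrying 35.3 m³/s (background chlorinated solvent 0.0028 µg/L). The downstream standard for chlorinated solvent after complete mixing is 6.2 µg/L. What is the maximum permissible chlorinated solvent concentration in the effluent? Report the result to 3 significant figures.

65.6 µg/L

At the limit, (Qr·Cr + Qe·Cₑ)/(Qr + Qe) = 6.2:
Cₑ = (38.98·6.2 − 35.30·0.002800) / 3.680 = 65.65 µg/L.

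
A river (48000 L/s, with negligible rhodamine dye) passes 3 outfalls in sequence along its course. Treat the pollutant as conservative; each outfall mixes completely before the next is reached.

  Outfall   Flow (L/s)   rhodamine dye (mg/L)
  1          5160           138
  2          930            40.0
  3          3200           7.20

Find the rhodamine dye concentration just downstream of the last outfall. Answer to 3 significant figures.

13.5 mg/L

Below outfall 1: Q → 53160 L/s, C = (48000·0 + 5160·138.0)/53160 = 13.40 mg/L.
Below outfall 2: Q → 54090 L/s, C = (53160·13.40 + 930.0·40.00)/54090 = 13.85 mg/L.
Below outfall 3: Q → 57290 L/s, C = (54090·13.85 + 3200·7.200)/57290 = 13.48 mg/L.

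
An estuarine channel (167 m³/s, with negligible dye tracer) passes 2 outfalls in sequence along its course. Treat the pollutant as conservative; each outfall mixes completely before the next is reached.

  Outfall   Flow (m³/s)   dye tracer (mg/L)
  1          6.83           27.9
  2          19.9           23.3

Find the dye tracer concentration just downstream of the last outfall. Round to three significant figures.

After outfall 1: Q = 167.0 + 6.830 = 173.8 m³/s; C = (167.0·0 + 6.830·27.90)/173.8 = 1.096 mg/L.
After outfall 2: Q = 173.8 + 19.90 = 193.7 m³/s; C = (173.8·1.096 + 19.90·23.30)/193.7 = 3.377 mg/L.

3.38 mg/L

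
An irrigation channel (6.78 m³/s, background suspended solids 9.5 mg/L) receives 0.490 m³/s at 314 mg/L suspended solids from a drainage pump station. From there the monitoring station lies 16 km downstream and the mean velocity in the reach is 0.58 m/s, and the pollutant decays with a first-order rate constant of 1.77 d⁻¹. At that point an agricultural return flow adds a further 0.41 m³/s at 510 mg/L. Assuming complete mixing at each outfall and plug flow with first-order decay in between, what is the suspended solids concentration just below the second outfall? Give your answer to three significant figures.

43.4 mg/L

Conservation of mass: C = (6.780·9.500 + 0.4900·314.0) / 7.270 = 218.3/7.270 = 30.02 mg/L; combined flow 7.270 m³/s.
Travel time t = 16·1000 / 0.58 = 27590 s = 7.663 h.
Applying C = C₀e^(−kt): 30.02 × 0.5683 = 17.06 mg/L.
At the second outfall, C = (7.270·17.06 + 0.4100·510.0) / (7.270 + 0.4100) = 43.38 mg/L.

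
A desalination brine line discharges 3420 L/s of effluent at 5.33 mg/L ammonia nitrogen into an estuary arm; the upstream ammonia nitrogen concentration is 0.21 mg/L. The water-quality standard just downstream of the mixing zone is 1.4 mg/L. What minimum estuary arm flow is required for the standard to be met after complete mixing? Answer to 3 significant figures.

Set C_mix = 1.4: (Q·0.2100 + 3420·5.330) / (Q + 3420) = 1.4
→ Q = 3420·(5.330 − 1.4)/(1.4 − 0.2100) = 11290 L/s.

11300 L/s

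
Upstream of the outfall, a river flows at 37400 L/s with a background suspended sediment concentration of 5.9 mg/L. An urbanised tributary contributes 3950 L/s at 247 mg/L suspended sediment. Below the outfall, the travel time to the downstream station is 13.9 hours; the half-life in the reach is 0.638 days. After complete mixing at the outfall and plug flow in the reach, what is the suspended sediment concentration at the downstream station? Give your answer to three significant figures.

15.4 mg/L

Mixed concentration C = ΣQC/ΣQ = (37400·5.900 + 3950·247.0) / 41350 = 1196000/41350 = 28.93 mg/L.
Half-life 0.638 d → k = ln 2 / 0.638 = 1.086 d⁻¹.
Applying C = C₀e^(−kt): 28.93 × 0.5330 = 15.42 mg/L.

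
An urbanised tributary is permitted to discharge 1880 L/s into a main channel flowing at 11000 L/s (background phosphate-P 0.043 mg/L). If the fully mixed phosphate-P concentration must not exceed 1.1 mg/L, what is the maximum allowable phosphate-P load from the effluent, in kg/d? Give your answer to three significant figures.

1180 kg/d

Mass balance at the limit: 11000·0.04300 + 1880·Cₑ = 12880·1.1 → Cₑ = 7.285 mg/L.
1880 L/s = 1.880 m³/s. Load = 1.880 m³/s × 7.285 g/m³ × 86 400 s/d = 1183 kg/d.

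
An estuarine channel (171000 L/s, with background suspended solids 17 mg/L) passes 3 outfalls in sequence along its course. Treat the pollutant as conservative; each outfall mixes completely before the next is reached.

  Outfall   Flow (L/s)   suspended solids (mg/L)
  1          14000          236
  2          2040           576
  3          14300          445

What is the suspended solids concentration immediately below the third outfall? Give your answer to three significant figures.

Below outfall 1: Q → 185000 L/s, C = (171000·17.00 + 14000·236.0)/185000 = 33.57 mg/L.
Below outfall 2: Q → 187000 L/s, C = (185000·33.57 + 2040·576.0)/187000 = 39.49 mg/L.
Below outfall 3: Q → 201300 L/s, C = (187000·39.49 + 14300·445.0)/201300 = 68.29 mg/L.

68.3 mg/L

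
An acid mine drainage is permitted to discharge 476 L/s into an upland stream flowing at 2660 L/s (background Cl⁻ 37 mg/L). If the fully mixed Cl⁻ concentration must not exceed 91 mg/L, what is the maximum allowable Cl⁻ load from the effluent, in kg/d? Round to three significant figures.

Mass balance at the limit: 2660·37.00 + 476.0·Cₑ = 3136·91 → Cₑ = 392.8 mg/L.
476.0 L/s = 0.4760 m³/s. Load = 0.4760 m³/s × 392.8 g/m³ × 86 400 s/d = 16150 kg/d.

16200 kg/d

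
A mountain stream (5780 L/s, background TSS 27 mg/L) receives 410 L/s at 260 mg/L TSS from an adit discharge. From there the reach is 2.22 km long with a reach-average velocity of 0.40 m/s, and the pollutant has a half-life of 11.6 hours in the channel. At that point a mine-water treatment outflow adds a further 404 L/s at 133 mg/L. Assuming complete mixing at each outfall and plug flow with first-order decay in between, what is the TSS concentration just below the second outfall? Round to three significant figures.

Flow-weighted average: C = (5780·27.00 + 410.0·260.0) / 6190 = 262700/6190 = 42.43 mg/L; combined flow 6190 L/s.
Travel time t = 2.22·1000 / 0.40 = 5550 s = 1.542 h.
Half-life 11.6 h → k = ln 2 / 11.6 = 0.05975 h⁻¹ = 1.434 d⁻¹.
Applying C = C₀e^(−kt): 42.43 × 0.9120 = 38.70 mg/L.
Second outfall: C = (6190·38.70 + 404.0·133.0)/6594 = 44.48 mg/L.

44.5 mg/L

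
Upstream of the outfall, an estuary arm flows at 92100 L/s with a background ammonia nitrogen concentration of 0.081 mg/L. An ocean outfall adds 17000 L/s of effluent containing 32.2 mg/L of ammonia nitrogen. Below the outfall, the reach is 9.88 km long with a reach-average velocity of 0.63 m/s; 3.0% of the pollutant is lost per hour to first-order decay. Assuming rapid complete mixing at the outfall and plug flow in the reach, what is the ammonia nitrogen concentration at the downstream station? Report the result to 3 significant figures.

After mixing, C = (92100·0.08100 + 17000·32.20) / 109100 = 554900/109100 = 5.086 mg/L.
Travel time t = 9.88·1000 / 0.63 = 15680 s = 4.356 h.
3.0%/h lost → k = −ln(1 − 0.03) = 0.03046 h⁻¹.
After decay, C = 5.086 × e^(−kt) = 5.086 × 0.8757 = 4.454 mg/L.

4.45 mg/L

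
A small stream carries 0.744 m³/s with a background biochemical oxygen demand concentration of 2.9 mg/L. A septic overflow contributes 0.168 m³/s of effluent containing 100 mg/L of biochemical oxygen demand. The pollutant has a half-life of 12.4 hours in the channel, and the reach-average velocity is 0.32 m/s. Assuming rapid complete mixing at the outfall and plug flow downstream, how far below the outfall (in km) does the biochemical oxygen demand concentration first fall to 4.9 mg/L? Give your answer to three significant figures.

29.8 km

Conservation of mass: C = (0.7440·2.900 + 0.1680·100.0) / 0.9120 = 18.96/0.9120 = 20.79 mg/L.
Half-life 12.4 h → k = ln 2 / 12.4 = 0.05590 h⁻¹ = 1.342 d⁻¹.
Set 20.79·exp(−k·t) = 4.9 → t = ln(20.79/4.9)/k = 93070 s = 25.85 h.
Distance = v·t = 0.32·93070 = 29780 m = 29.78 km.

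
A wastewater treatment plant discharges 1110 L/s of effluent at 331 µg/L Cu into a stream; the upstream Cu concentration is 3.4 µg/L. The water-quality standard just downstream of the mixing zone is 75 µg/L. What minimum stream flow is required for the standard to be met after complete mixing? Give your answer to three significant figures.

Set C_mix = 75: (Q·3.400 + 1110·331.0) / (Q + 1110) = 75
→ Q = 1110·(331.0 − 75)/(75 − 3.400) = 3969 L/s.

3970 L/s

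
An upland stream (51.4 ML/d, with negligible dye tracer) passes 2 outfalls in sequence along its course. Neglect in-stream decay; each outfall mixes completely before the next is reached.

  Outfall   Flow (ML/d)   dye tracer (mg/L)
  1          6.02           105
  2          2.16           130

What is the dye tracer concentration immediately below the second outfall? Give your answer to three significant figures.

15.3 mg/L

After outfall 1: Q = 51.40 + 6.020 = 57.42 ML/d; C = (51.40·0 + 6.020·105.0)/57.42 = 11.01 mg/L.
After outfall 2: Q = 57.42 + 2.160 = 59.58 ML/d; C = (57.42·11.01 + 2.160·130.0)/59.58 = 15.32 mg/L.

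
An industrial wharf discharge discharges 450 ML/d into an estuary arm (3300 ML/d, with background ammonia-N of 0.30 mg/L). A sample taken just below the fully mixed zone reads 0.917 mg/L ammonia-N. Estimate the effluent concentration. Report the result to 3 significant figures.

5.44 mg/L

Mass balance: 3300·0.3000 + 450.0·Cₑ = 3750·0.9170
→ Cₑ = (3750·0.9170 − 3300·0.3000) / 450.0 = 5.442 mg/L.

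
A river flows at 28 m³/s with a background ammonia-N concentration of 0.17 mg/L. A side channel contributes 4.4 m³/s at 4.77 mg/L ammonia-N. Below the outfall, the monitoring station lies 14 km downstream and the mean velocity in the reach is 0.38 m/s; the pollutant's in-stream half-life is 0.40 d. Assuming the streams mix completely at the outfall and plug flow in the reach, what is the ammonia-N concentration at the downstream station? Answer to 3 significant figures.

0.380 mg/L

After mixing, C = (28.00·0.1700 + 4.400·4.770) / 32.40 = 25.75/32.40 = 0.7947 mg/L.
Travel time t = 14·1000 / 0.38 = 36840 s = 10.23 h.
Half-life 0.40 d → k = ln 2 / 0.40 = 1.733 d⁻¹.
Decay over the reach: 0.7947·exp(−kt) = 0.7947·0.4776 = 0.3796 mg/L.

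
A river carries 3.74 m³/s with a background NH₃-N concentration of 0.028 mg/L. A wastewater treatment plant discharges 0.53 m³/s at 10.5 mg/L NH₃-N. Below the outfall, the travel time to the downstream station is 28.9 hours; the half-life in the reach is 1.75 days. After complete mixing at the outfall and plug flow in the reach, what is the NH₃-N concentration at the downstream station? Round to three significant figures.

After mixing, C = (3.740·0.02800 + 0.5300·10.50) / 4.270 = 5.670/4.270 = 1.328 mg/L.
Half-life 1.75 d → k = ln 2 / 1.75 = 0.3961 d⁻¹.
First-order decay: C = 1.328·exp(−k·t) = 1.328·0.6207 = 0.8241 mg/L.

0.824 mg/L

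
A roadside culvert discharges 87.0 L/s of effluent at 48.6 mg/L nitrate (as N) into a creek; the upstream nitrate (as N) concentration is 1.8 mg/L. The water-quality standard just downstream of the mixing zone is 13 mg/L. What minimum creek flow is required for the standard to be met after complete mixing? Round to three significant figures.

Set C_mix = 13: (Q·1.800 + 87.00·48.60) / (Q + 87.00) = 13
→ Q = 87.00·(48.60 − 13)/(13 − 1.800) = 276.5 L/s.

277 L/s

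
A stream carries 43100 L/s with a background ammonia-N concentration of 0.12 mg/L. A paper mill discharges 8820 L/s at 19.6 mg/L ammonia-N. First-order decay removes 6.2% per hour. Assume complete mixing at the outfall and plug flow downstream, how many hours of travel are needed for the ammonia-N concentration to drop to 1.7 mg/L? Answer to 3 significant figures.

Mass balance: C = (43100·0.1200 + 8820·19.60) / 51920 = 178000/51920 = 3.429 mg/L.
6.2%/h lost → k = −ln(1 − 0.062) = 0.06401 h⁻¹.
3.429·exp(−k·t) = 1.7 → t = ln(3.429/1.7)/k = 39470 s = 10.96 h.

11.0 h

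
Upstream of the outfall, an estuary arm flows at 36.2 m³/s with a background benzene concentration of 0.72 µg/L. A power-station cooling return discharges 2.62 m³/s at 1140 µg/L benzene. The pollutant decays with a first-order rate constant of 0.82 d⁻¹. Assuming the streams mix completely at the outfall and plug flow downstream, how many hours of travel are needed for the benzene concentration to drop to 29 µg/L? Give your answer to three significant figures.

28.8 h

Conservation of mass: C = (36.20·0.7200 + 2.620·1140) / 38.82 = 3013/38.82 = 77.61 µg/L.
77.61·exp(−k·t) = 29 → t = ln(77.61/29)/k = 103700 s = 28.81 h.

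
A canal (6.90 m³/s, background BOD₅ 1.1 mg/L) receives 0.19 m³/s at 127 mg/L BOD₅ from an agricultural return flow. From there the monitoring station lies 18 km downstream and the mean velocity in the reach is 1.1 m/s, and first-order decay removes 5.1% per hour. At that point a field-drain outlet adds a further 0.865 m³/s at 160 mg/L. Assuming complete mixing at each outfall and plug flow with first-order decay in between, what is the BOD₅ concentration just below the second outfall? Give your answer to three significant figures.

20.5 mg/L

Mass balance: C = (6.900·1.100 + 0.1900·127.0) / 7.090 = 31.72/7.090 = 4.474 mg/L; combined flow 7.090 m³/s.
Travel time t = 18·1000 / 1.1 = 16360 s = 4.545 h.
5.1%/h lost → k = −ln(1 − 0.051) = 0.05235 h⁻¹.
First-order decay: C = 4.474·exp(−k·t) = 4.474·0.7883 = 3.527 mg/L.
Second outfall: C = (7.090·3.527 + 0.8650·160.0)/7.955 = 20.54 mg/L.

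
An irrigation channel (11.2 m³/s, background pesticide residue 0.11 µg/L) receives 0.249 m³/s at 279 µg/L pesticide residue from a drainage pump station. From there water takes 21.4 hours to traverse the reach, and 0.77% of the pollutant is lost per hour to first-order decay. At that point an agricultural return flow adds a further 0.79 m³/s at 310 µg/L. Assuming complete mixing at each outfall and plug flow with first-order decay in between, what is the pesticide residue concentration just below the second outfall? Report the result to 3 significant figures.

24.9 µg/L

Mixed concentration C = ΣQC/ΣQ = (11.20·0.1100 + 0.2490·279.0) / 11.45 = 70.70/11.45 = 6.175 µg/L; combined flow 11.45 m³/s.
0.77%/h lost → k = −ln(1 − 0.0077) = 0.007730 h⁻¹.
Decay over the reach: 6.175·exp(−kt) = 6.175·0.8475 = 5.234 µg/L.
At the second outfall, C = (11.45·5.234 + 0.7900·310.0) / (11.45 + 0.7900) = 24.91 µg/L.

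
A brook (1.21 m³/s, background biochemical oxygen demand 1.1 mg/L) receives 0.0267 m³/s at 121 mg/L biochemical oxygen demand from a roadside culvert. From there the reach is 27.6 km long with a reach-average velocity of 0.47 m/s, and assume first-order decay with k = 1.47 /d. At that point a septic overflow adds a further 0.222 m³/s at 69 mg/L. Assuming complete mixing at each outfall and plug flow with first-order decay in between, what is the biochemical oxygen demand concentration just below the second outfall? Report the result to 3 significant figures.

11.7 mg/L

Conservation of mass: C = (1.210·1.100 + 0.02670·121.0) / 1.237 = 4.562/1.237 = 3.689 mg/L; combined flow 1.237 m³/s.
Travel time t = 27.6·1000 / 0.47 = 58720 s = 16.31 h.
First-order decay: C = 3.689·exp(−k·t) = 3.689·0.3682 = 1.358 mg/L.
Second outfall: C = (1.237·1.358 + 0.2220·69.00)/1.459 = 11.65 mg/L.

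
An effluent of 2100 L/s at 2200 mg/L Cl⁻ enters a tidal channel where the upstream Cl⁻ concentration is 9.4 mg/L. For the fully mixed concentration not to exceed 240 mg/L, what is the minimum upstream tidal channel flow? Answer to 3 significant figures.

17800 L/s

Set C_mix = 240: (Q·9.400 + 2100·2200) / (Q + 2100) = 240
→ Q = 2100·(2200 − 240)/(240 − 9.400) = 17850 L/s.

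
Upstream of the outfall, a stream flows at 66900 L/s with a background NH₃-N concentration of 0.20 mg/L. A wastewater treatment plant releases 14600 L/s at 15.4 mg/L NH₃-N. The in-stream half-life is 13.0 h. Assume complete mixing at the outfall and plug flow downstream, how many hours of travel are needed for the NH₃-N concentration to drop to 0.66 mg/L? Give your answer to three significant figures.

After mixing, C = (66900·0.2000 + 14600·15.40) / 81500 = 238200/81500 = 2.923 mg/L.
Half-life 13.0 h → k = ln 2 / 13.0 = 0.05332 h⁻¹ = 1.280 d⁻¹.
2.923·exp(−k·t) = 0.66 → t = ln(2.923/0.66)/k = 100500 s = 27.91 h.

27.9 h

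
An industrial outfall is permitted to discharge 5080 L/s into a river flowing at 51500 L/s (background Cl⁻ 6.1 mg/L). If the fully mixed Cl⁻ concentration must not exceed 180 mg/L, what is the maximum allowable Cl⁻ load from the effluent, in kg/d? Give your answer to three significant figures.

Mass balance at the limit: 51500·6.100 + 5080·Cₑ = 56580·180 → Cₑ = 1943 mg/L.
5080 L/s = 5.080 m³/s. Load = 5.080 m³/s × 1943 g/m³ × 86 400 s/d = 852800 kg/d.

853000 kg/d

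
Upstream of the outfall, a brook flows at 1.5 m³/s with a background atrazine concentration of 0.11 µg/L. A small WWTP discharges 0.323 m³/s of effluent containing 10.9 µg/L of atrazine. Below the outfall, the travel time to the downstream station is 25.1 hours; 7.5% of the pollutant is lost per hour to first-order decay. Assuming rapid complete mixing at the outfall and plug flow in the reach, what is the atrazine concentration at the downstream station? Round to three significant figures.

0.286 µg/L

After mixing, C = (1.500·0.1100 + 0.3230·10.90) / 1.823 = 3.686/1.823 = 2.022 µg/L.
7.5%/h lost → k = −ln(1 − 0.075) = 0.07796 h⁻¹.
First-order decay: C = 2.022·exp(−k·t) = 2.022·0.1413 = 0.2857 µg/L.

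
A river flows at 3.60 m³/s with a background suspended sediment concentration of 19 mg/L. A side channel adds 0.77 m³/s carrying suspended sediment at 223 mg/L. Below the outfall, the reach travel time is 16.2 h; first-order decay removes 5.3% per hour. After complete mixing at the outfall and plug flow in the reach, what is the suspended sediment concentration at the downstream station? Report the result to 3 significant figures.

Mixed concentration C = ΣQC/ΣQ = (3.600·19.00 + 0.7700·223.0) / 4.370 = 240.1/4.370 = 54.95 mg/L.
5.3%/h lost → k = −ln(1 − 0.053) = 0.05446 h⁻¹.
After decay, C = 54.95 × e^(−kt) = 54.95 × 0.4139 = 22.74 mg/L.

22.7 mg/L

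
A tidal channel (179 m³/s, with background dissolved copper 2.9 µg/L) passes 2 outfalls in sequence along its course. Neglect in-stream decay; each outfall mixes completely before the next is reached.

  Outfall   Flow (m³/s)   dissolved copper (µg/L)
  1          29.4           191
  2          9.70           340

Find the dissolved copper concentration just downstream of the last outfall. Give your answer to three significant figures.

43.2 µg/L

After outfall 1: Q = 179.0 + 29.40 = 208.4 m³/s; C = (179.0·2.900 + 29.40·191.0)/208.4 = 29.44 µg/L.
After outfall 2: Q = 208.4 + 9.700 = 218.1 m³/s; C = (208.4·29.44 + 9.700·340.0)/218.1 = 43.25 µg/L.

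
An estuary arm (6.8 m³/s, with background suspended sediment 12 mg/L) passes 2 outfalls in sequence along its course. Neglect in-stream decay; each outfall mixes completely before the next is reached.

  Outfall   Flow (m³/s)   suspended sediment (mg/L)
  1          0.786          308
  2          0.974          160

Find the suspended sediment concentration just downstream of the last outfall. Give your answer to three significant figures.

56.0 mg/L

Outfall 1: combined Q = 7.586 m³/s; C = (6.800·12.00 + 0.7860·308.0)/7.586 = 42.67 mg/L.
Outfall 2: combined Q = 8.560 m³/s; C = (7.586·42.67 + 0.9740·160.0)/8.560 = 56.02 mg/L.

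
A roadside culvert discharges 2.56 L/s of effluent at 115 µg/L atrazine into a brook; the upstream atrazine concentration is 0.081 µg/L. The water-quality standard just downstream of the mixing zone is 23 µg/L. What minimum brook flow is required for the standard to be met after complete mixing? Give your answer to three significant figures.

10.3 L/s

Set C_mix = 23: (Q·0.08100 + 2.560·115.0) / (Q + 2.560) = 23
→ Q = 2.560·(115.0 − 23)/(23 − 0.08100) = 10.28 L/s.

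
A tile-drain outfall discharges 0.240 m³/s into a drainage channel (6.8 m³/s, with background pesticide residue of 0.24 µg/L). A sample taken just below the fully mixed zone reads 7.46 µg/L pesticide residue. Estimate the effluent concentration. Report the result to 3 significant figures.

212 µg/L

Mass balance: 6.800·0.2400 + 0.2400·Cₑ = 7.040·7.460
→ Cₑ = (7.040·7.460 − 6.800·0.2400) / 0.2400 = 212.0 µg/L.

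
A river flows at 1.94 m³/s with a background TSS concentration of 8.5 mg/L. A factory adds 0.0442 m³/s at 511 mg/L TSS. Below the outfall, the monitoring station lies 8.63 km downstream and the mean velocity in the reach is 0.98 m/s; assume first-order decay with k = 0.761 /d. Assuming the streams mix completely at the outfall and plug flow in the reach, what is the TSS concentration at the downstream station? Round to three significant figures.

Mass balance: C = (1.940·8.500 + 0.04420·511.0) / 1.984 = 39.08/1.984 = 19.69 mg/L.
Travel time t = 8.63·1000 / 0.98 = 8806 s = 2.446 h.
After decay, C = 19.69 × e^(−kt) = 19.69 × 0.9254 = 18.22 mg/L.

18.2 mg/L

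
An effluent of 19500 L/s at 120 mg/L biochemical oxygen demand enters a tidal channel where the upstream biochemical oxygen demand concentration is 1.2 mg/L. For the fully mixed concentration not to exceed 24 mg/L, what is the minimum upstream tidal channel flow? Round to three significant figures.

82100 L/s

Set C_mix = 24: (Q·1.200 + 19500·120.0) / (Q + 19500) = 24
→ Q = 19500·(120.0 − 24)/(24 − 1.200) = 82110 L/s.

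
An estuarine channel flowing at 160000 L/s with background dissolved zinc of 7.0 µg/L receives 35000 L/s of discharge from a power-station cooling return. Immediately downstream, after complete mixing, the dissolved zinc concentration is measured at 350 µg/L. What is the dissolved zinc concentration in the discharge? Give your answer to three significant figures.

Mass balance: 160000·7.000 + 35000·Cₑ = 195000·350.0
→ Cₑ = (195000·350.0 − 160000·7.000) / 35000 = 1918 µg/L.

1920 µg/L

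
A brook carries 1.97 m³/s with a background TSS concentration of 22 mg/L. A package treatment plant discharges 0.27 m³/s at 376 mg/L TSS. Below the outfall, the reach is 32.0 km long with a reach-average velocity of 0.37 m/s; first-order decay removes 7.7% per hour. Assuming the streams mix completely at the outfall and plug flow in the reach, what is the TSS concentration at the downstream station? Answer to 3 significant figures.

9.43 mg/L

Mixed concentration C = ΣQC/ΣQ = (1.970·22.00 + 0.2700·376.0) / 2.240 = 144.9/2.240 = 64.67 mg/L.
Travel time t = 32.0·1000 / 0.37 = 86490 s = 24.02 h.
7.7%/h lost → k = −ln(1 − 0.077) = 0.08013 h⁻¹.
After decay, C = 64.67 × e^(−kt) = 64.67 × 0.1459 = 9.434 mg/L.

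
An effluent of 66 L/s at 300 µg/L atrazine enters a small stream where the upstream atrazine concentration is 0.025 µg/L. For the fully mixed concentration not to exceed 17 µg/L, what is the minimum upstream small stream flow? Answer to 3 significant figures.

Set C_mix = 17: (Q·0.02500 + 66.00·300.0) / (Q + 66.00) = 17
→ Q = 66.00·(300.0 − 17)/(17 − 0.02500) = 1100 L/s.

1100 L/s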